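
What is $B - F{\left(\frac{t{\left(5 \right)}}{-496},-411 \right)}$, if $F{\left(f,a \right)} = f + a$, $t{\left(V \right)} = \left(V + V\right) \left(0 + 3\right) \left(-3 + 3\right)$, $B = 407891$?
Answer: $408302$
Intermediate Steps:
$t{\left(V \right)} = 0$ ($t{\left(V \right)} = 2 V 3 \cdot 0 = 6 V 0 = 0$)
$F{\left(f,a \right)} = a + f$
$B - F{\left(\frac{t{\left(5 \right)}}{-496},-411 \right)} = 407891 - \left(-411 + \frac{0}{-496}\right) = 407891 - \left(-411 + 0 \left(- \frac{1}{496}\right)\right) = 407891 - \left(-411 + 0\right) = 407891 - -411 = 407891 + 411 = 408302$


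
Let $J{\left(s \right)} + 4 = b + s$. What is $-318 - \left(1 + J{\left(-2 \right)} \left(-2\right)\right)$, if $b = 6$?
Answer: $-319$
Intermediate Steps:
$J{\left(s \right)} = 2 + s$ ($J{\left(s \right)} = -4 + \left(6 + s\right) = 2 + s$)
$-318 - \left(1 + J{\left(-2 \right)} \left(-2\right)\right) = -318 - \left(1 + \left(2 - 2\right) \left(-2\right)\right) = -318 - \left(1 + 0 \left(-2\right)\right) = -318 - \left(1 + 0\right) = -318 - 1 = -319$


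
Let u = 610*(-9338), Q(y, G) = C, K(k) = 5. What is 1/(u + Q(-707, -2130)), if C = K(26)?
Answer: -1/5696175 ≈ -1.7556e-7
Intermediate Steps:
C = 5
Q(y, G) = 5
u = -5696180
1/(u + Q(-707, -2130)) = 1/(-5696180 + 5) = 1/(-5696175) = -1/5696175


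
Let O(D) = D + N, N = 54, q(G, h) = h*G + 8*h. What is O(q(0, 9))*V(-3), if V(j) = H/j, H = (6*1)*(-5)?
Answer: 1260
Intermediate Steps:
H = -30 (H = 6*(-5) = -30)
q(G, h) = 8*h + G*h (q(G, h) = G*h + 8*h = 8*h + G*h)
V(j) = -30/j
O(D) = 54 + D (O(D) = D + 54 = 54 + D)
O(q(0, 9))*V(-3) = (54 + 9*(8 + 0))*(-30/(-3)) = (54 + 9*8)*(-30*(-⅓)) = (54 + 72)*10 = 126*10 = 1260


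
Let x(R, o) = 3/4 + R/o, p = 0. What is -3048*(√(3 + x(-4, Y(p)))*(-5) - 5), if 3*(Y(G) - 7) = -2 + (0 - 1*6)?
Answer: 15240 + 53340*√39/13 ≈ 40864.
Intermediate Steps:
Y(G) = 13/3 (Y(G) = 7 + (-2 + (0 - 1*6))/3 = 7 + (-2 + (0 - 6))/3 = 7 + (-2 - 6)/3 = 7 + (⅓)*(-8) = 7 - 8/3 = 13/3)
x(R, o) = ¾ + R/o (x(R, o) = 3*(¼) + R/o = ¾ + R/o)
-3048*(√(3 + x(-4, Y(p)))*(-5) - 5) = -3048*(√(3 + (¾ - 4/13/3))*(-5) - 5) = -3048*(√(3 + (¾ - 4*3/13))*(-5) - 5) = -3048*(√(3 + (¾ - 12/13))*(-5) - 5) = -3048*(√(3 - 9/52)*(-5) - 5) = -3048*(√(147/52)*(-5) - 5) = -3048*((7*√39/26)*(-5) - 5) = -3048*(-35*√39/26 - 5) = -3048*(-5 - 35*√39/26) = 15240 + 53340*√39/13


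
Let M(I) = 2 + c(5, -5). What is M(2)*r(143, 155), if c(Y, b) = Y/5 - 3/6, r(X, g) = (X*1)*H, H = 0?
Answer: 0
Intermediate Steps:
r(X, g) = 0 (r(X, g) = (X*1)*0 = X*0 = 0)
c(Y, b) = -1/2 + Y/5 (c(Y, b) = Y*(1/5) - 3*1/6 = Y/5 - 1/2 = -1/2 + Y/5)
M(I) = 5/2 (M(I) = 2 + (-1/2 + (1/5)*5) = 2 + (-1/2 + 1) = 2 + 1/2 = 5/2)
M(2)*r(143, 155) = (5/2)*0 = 0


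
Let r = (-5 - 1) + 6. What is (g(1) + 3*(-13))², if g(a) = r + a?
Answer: 1444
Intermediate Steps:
r = 0 (r = -6 + 6 = 0)
g(a) = a (g(a) = 0 + a = a)
(g(1) + 3*(-13))² = (1 + 3*(-13))² = (1 - 39)² = (-38)² = 1444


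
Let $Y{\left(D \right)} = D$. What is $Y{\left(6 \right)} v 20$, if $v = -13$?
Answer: $-1560$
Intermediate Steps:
$Y{\left(6 \right)} v 20 = 6 \left(-13\right) 20 = \left(-78\right) 20 = -1560$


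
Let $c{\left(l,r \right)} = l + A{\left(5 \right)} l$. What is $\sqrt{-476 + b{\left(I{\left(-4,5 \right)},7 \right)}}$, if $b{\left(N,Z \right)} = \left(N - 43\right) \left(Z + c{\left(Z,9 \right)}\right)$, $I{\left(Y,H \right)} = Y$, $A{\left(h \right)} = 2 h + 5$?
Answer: $17 i \sqrt{21} \approx 77.904 i$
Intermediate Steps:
$A{\left(h \right)} = 5 + 2 h$
$c{\left(l,r \right)} = 16 l$ ($c{\left(l,r \right)} = l + \left(5 + 2 \cdot 5\right) l = l + \left(5 + 10\right) l = l + 15 l = 16 l$)
$b{\left(N,Z \right)} = 17 Z \left(-43 + N\right)$ ($b{\left(N,Z \right)} = \left(N - 43\right) \left(Z + 16 Z\right) = \left(-43 + N\right) 17 Z = 17 Z \left(-43 + N\right)$)
$\sqrt{-476 + b{\left(I{\left(-4,5 \right)},7 \right)}} = \sqrt{-476 + 17 \cdot 7 \left(-43 - 4\right)} = \sqrt{-476 + 17 \cdot 7 \left(-47\right)} = \sqrt{-476 - 5593} = \sqrt{-6069} = 17 i \sqrt{21}$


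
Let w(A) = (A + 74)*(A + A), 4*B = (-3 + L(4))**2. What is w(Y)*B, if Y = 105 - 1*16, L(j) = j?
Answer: 14507/2 ≈ 7253.5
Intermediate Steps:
Y = 89 (Y = 105 - 16 = 89)
B = 1/4 (B = (-3 + 4)**2/4 = (1/4)*1**2 = (1/4)*1 = 1/4 ≈ 0.25000)
w(A) = 2*A*(74 + A) (w(A) = (74 + A)*(2*A) = 2*A*(74 + A))
w(Y)*B = (2*89*(74 + 89))*(1/4) = (2*89*163)*(1/4) = 29014*(1/4) = 14507/2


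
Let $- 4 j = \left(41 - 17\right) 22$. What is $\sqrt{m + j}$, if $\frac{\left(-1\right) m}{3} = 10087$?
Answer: $3 i \sqrt{3377} \approx 174.34 i$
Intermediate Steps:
$m = -30261$ ($m = \left(-3\right) 10087 = -30261$)
$j = -132$ ($j = - \frac{\left(41 - 17\right) 22}{4} = - \frac{24 \cdot 22}{4} = \left(- \frac{1}{4}\right) 528 = -132$)
$\sqrt{m + j} = \sqrt{-30261 - 132} = \sqrt{-30393} = 3 i \sqrt{3377}$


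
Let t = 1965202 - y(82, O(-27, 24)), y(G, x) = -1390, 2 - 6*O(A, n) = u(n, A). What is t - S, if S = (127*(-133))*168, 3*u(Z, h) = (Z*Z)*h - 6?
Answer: 4804280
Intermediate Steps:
u(Z, h) = -2 + h*Z²/3 (u(Z, h) = ((Z*Z)*h - 6)/3 = (Z²*h - 6)/3 = (h*Z² - 6)/3 = (-6 + h*Z²)/3 = -2 + h*Z²/3)
O(A, n) = ⅔ - A*n²/18 (O(A, n) = ⅓ - (-2 + A*n²/3)/6 = ⅓ + (⅓ - A*n²/18) = ⅔ - A*n²/18)
S = -2837688 (S = -16891*168 = -2837688)
t = 1966592 (t = 1965202 - 1*(-1390) = 1965202 + 1390 = 1966592)
t - S = 1966592 - 1*(-2837688) = 1966592 + 2837688 = 4804280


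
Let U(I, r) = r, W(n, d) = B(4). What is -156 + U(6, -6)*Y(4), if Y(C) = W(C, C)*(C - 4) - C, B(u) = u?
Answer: -132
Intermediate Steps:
W(n, d) = 4
Y(C) = -16 + 3*C (Y(C) = 4*(C - 4) - C = 4*(-4 + C) - C = (-16 + 4*C) - C = -16 + 3*C)
-156 + U(6, -6)*Y(4) = -156 - 6*(-16 + 3*4) = -156 - 6*(-16 + 12) = -156 - 6*(-4) = -156 + 24 = -132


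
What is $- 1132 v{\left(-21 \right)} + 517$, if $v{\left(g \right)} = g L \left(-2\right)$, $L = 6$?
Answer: $-284747$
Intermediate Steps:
$v{\left(g \right)} = - 12 g$ ($v{\left(g \right)} = g 6 \left(-2\right) = 6 g \left(-2\right) = - 12 g$)
$- 1132 v{\left(-21 \right)} + 517 = - 1132 \left(\left(-12\right) \left(-21\right)\right) + 517 = \left(-1132\right) 252 + 517 = -285264 + 517 = -284747$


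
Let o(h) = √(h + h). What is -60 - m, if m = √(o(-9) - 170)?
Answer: -60 - √(-170 + 3*I*√2) ≈ -60.163 - 13.039*I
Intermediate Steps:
o(h) = √2*√h (o(h) = √(2*h) = √2*√h)
m = √(-170 + 3*I*√2) (m = √(√2*√(-9) - 170) = √(√2*(3*I) - 170) = √(3*I*√2 - 170) = √(-170 + 3*I*√2) ≈ 0.1627 + 13.039*I)
-60 - m = -60 - √(-170 + 3*I*√2)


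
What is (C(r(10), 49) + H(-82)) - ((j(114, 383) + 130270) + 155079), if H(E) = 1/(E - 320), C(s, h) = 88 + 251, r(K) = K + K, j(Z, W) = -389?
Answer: -114417643/402 ≈ -2.8462e+5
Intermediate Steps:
r(K) = 2*K
C(s, h) = 339
H(E) = 1/(-320 + E)
(C(r(10), 49) + H(-82)) - ((j(114, 383) + 130270) + 155079) = (339 + 1/(-320 - 82)) - ((-389 + 130270) + 155079) = (339 + 1/(-402)) - (129881 + 155079) = (339 - 1/402) - 1*284960 = 136277/402 - 284960 = -114417643/402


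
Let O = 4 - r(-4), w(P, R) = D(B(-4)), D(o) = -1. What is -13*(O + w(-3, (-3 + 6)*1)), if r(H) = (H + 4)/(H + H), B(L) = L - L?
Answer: -39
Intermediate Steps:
B(L) = 0
r(H) = (4 + H)/(2*H) (r(H) = (4 + H)/((2*H)) = (4 + H)*(1/(2*H)) = (4 + H)/(2*H))
w(P, R) = -1
O = 4 (O = 4 - (4 - 4)/(2*(-4)) = 4 - (-1)*0/(2*4) = 4 - 1*0 = 4 + 0 = 4)
-13*(O + w(-3, (-3 + 6)*1)) = -13*(4 - 1) = -13*3 = -39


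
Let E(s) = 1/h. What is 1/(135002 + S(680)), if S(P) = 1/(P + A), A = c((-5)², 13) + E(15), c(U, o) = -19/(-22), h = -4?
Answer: 29947/4042904938 ≈ 7.4073e-6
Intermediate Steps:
c(U, o) = 19/22 (c(U, o) = -19*(-1/22) = 19/22)
E(s) = -¼ (E(s) = 1/(-4) = -¼)
A = 27/44 (A = 19/22 - ¼ = 27/44 ≈ 0.61364)
S(P) = 1/(27/44 + P) (S(P) = 1/(P + 27/44) = 1/(27/44 + P))
1/(135002 + S(680)) = 1/(135002 + 44/(27 + 44*680)) = 1/(135002 + 44/(27 + 29920)) = 1/(135002 + 44/29947) = 1/(4042904938/29947) = 29947/4042904938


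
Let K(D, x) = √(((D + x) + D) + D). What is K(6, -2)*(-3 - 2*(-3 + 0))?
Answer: 12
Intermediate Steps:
K(D, x) = √(x + 3*D) (K(D, x) = √((x + 2*D) + D) = √(x + 3*D))
K(6, -2)*(-3 - 2*(-3 + 0)) = √(-2 + 3*6)*(-3 - 2*(-3 + 0)) = √(-2 + 18)*(-3 - 2*(-3)) = √16*(-3 + 6) = 4*3 = 12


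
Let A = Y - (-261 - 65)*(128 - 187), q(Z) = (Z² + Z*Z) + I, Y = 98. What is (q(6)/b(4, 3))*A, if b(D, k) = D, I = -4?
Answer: -325312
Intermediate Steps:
q(Z) = -4 + 2*Z² (q(Z) = (Z² + Z*Z) - 4 = (Z² + Z²) - 4 = 2*Z² - 4 = -4 + 2*Z²)
A = -19136 (A = 98 - (-261 - 65)*(128 - 187) = 98 - (-326)*(-59) = 98 - 1*19234 = 98 - 19234 = -19136)
(q(6)/b(4, 3))*A = ((-4 + 2*6²)/4)*(-19136) = ((-4 + 2*36)*(¼))*(-19136) = ((-4 + 72)*(¼))*(-19136) = (68*(¼))*(-19136) = 17*(-19136) = -325312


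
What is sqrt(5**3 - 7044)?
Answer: I*sqrt(6919) ≈ 83.181*I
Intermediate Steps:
sqrt(5**3 - 7044) = sqrt(125 - 7044) = sqrt(-6919) = I*sqrt(6919)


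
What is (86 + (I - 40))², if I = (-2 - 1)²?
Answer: 3025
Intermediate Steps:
I = 9 (I = (-3)² = 9)
(86 + (I - 40))² = (86 + (9 - 40))² = (86 - 31)² = 55² = 3025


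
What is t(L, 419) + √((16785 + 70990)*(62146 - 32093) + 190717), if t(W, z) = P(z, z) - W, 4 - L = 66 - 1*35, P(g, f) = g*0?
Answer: 27 + 2*√659523198 ≈ 51389.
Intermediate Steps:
P(g, f) = 0
L = -27 (L = 4 - (66 - 1*35) = 4 - (66 - 35) = 4 - 1*31 = 4 - 31 = -27)
t(W, z) = -W (t(W, z) = 0 - W = -W)
t(L, 419) + √((16785 + 70990)*(62146 - 32093) + 190717) = -1*(-27) + √((16785 + 70990)*(62146 - 32093) + 190717) = 27 + √(87775*30053 + 190717) = 27 + √(2637902075 + 190717) = 27 + √2638092792 = 27 + 2*√659523198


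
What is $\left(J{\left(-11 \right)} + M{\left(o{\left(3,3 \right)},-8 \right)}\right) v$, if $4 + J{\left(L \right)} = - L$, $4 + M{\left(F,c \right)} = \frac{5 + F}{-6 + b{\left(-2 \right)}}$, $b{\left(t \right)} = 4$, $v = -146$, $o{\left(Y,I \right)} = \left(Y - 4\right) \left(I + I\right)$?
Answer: $-511$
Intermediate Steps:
$o{\left(Y,I \right)} = 2 I \left(-4 + Y\right)$ ($o{\left(Y,I \right)} = \left(-4 + Y\right) 2 I = 2 I \left(-4 + Y\right)$)
$M{\left(F,c \right)} = - \frac{13}{2} - \frac{F}{2}$ ($M{\left(F,c \right)} = -4 + \frac{5 + F}{-6 + 4} = -4 + \frac{5 + F}{-2} = -4 + \left(5 + F\right) \left(- \frac{1}{2}\right) = -4 - \left(\frac{5}{2} + \frac{F}{2}\right) = - \frac{13}{2} - \frac{F}{2}$)
$J{\left(L \right)} = -4 - L$
$\left(J{\left(-11 \right)} + M{\left(o{\left(3,3 \right)},-8 \right)}\right) v = \left(\left(-4 - -11\right) - \left(\frac{13}{2} + \frac{2 \cdot 3 \left(-4 + 3\right)}{2}\right)\right) \left(-146\right) = \left(\left(-4 + 11\right) - \left(\frac{13}{2} + \frac{2 \cdot 3 \left(-1\right)}{2}\right)\right) \left(-146\right) = \left(7 - \frac{7}{2}\right) \left(-146\right) = \frac{7}{2} \left(-146\right) = -511$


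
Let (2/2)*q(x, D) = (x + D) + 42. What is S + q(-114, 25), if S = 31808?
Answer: 31761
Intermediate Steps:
q(x, D) = 42 + D + x (q(x, D) = (x + D) + 42 = (D + x) + 42 = 42 + D + x)
S + q(-114, 25) = 31808 + (42 + 25 - 114) = 31808 - 47 = 31761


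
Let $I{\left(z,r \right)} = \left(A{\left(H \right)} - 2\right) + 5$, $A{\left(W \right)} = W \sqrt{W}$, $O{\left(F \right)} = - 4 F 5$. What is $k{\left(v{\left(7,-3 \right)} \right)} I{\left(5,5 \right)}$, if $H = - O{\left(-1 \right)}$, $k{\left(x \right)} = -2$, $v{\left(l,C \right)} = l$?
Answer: $-6 + 80 i \sqrt{5} \approx -6.0 + 178.89 i$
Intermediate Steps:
$O{\left(F \right)} = - 20 F$
$H = -20$ ($H = - \left(-20\right) \left(-1\right) = \left(-1\right) 20 = -20$)
$A{\left(W \right)} = W^{\frac{3}{2}}$
$I{\left(z,r \right)} = 3 - 40 i \sqrt{5}$ ($I{\left(z,r \right)} = \left(\left(-20\right)^{\frac{3}{2}} - 2\right) + 5 = \left(- 40 i \sqrt{5} - 2\right) + 5 = \left(-2 - 40 i \sqrt{5}\right) + 5 = 3 - 40 i \sqrt{5}$)
$k{\left(v{\left(7,-3 \right)} \right)} I{\left(5,5 \right)} = - 2 \left(3 - 40 i \sqrt{5}\right) = -6 + 80 i \sqrt{5}$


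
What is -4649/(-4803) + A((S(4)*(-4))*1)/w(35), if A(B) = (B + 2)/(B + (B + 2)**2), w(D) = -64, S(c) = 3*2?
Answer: 68486113/70700160 ≈ 0.96868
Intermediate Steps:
S(c) = 6
A(B) = (2 + B)/(B + (2 + B)**2)
-4649/(-4803) + A((S(4)*(-4))*1)/w(35) = -4649/(-4803) + ((2 + (6*(-4))*1)/((6*(-4))*1 + (2 + (6*(-4))*1)**2))/(-64) = -4649*(-1/4803) + ((2 - 24*1)/(-24*1 + (2 - 24*1)**2))*(-1/64) = 4649/4803 + ((2 - 24)/(-24 + (2 - 24)**2))*(-1/64) = 4649/4803 + (-22/(-24 + (-22)**2))*(-1/64) = 4649/4803 + (-22/(-24 + 484))*(-1/64) = 4649/4803 + (-22/460)*(-1/64) = 4649/4803 + ((1/460)*(-22))*(-1/64) = 4649/4803 - 11/230*(-1/64) = 4649/4803 + 11/14720 = 68486113/70700160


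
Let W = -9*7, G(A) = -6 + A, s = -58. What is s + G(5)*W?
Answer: 5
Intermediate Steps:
W = -63
s + G(5)*W = -58 + (-6 + 5)*(-63) = -58 - 1*(-63) = -58 + 63 = 5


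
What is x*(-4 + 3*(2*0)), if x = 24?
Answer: -96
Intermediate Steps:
x*(-4 + 3*(2*0)) = 24*(-4 + 3*(2*0)) = 24*(-4 + 3*0) = 24*(-4 + 0) = 24*(-4) = -96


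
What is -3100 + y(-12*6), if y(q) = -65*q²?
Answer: -340060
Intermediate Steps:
-3100 + y(-12*6) = -3100 - 65*(-12*6)² = -3100 - 65*(-72)² = -3100 - 65*5184 = -3100 - 336960 = -340060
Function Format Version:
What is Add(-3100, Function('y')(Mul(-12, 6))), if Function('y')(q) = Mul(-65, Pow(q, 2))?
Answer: -340060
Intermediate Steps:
Add(-3100, Function('y')(Mul(-12, 6))) = Add(-3100, Mul(-65, Pow(Mul(-12, 6), 2))) = Add(-3100, Mul(-65, Pow(-72, 2))) = Add(-3100, Mul(-65, 5184)) = Add(-3100, -336960) = -340060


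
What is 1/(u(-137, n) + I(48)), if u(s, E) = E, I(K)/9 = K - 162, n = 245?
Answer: -1/781 ≈ -0.0012804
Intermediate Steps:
I(K) = -1458 + 9*K (I(K) = 9*(K - 162) = 9*(-162 + K) = -1458 + 9*K)
1/(u(-137, n) + I(48)) = 1/(245 + (-1458 + 9*48)) = 1/(245 + (-1458 + 432)) = 1/(245 - 1026) = 1/(-781) = -1/781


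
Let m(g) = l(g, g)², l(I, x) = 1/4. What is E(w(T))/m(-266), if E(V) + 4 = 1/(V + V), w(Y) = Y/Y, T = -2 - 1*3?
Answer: -56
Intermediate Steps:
T = -5 (T = -2 - 3 = -5)
l(I, x) = ¼
w(Y) = 1
E(V) = -4 + 1/(2*V) (E(V) = -4 + 1/(V + V) = -4 + 1/(2*V))
m(g) = 1/16 (m(g) = (¼)² = 1/16)
E(w(T))/m(-266) = (-4 + (½)/1)/(1/16) = (-4 + (½)*1)*16 = (-4 + ½)*16 = -7/2*16 = -56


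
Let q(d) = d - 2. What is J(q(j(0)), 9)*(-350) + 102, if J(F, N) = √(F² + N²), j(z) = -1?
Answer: 102 - 1050*√10 ≈ -3218.4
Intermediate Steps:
q(d) = -2 + d
J(q(j(0)), 9)*(-350) + 102 = √((-2 - 1)² + 9²)*(-350) + 102 = √((-3)² + 81)*(-350) + 102 = √(9 + 81)*(-350) + 102 = √90*(-350) + 102 = (3*√10)*(-350) + 102 = -1050*√10 + 102 = 102 - 1050*√10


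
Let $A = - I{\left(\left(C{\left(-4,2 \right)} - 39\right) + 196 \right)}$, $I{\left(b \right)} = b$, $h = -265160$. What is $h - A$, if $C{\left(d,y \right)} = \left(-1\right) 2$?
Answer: $-265005$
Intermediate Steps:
$C{\left(d,y \right)} = -2$
$A = -155$ ($A = - (\left(-2 - 39\right) + 196) = - (-41 + 196) = \left(-1\right) 155 = -155$)
$h - A = -265160 - -155 = -265160 + 155 = -265005$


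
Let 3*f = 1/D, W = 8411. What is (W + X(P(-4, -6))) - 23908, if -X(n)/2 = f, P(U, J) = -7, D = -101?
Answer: -4695589/303 ≈ -15497.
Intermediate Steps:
f = -1/303 (f = (⅓)/(-101) = (⅓)*(-1/101) = -1/303 ≈ -0.0033003)
X(n) = 2/303 (X(n) = -2*(-1/303) = 2/303)
(W + X(P(-4, -6))) - 23908 = (8411 + 2/303) - 23908 = 2548535/303 - 23908 = -4695589/303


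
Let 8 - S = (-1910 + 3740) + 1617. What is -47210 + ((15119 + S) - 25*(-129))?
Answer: -32305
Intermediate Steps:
S = -3439 (S = 8 - ((-1910 + 3740) + 1617) = 8 - (1830 + 1617) = 8 - 1*3447 = 8 - 3447 = -3439)
-47210 + ((15119 + S) - 25*(-129)) = -47210 + ((15119 - 3439) - 25*(-129)) = -47210 + (11680 + 3225) = -47210 + 14905 = -32305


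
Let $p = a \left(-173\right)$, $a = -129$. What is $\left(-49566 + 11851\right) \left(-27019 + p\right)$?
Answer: $177335930$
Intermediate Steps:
$p = 22317$ ($p = \left(-129\right) \left(-173\right) = 22317$)
$\left(-49566 + 11851\right) \left(-27019 + p\right) = \left(-49566 + 11851\right) \left(-27019 + 22317\right) = \left(-37715\right) \left(-4702\right) = 177335930$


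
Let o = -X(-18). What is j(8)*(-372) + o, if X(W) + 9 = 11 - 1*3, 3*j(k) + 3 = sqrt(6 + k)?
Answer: 373 - 124*sqrt(14) ≈ -90.966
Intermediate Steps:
j(k) = -1 + sqrt(6 + k)/3
X(W) = -1 (X(W) = -9 + (11 - 1*3) = -9 + (11 - 3) = -9 + 8 = -1)
o = 1 (o = -1*(-1) = 1)
j(8)*(-372) + o = (-1 + sqrt(6 + 8)/3)*(-372) + 1 = (-1 + sqrt(14)/3)*(-372) + 1 = (372 - 124*sqrt(14)) + 1 = 373 - 124*sqrt(14)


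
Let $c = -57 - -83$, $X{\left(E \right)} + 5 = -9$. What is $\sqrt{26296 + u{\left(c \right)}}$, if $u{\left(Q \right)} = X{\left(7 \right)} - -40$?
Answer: $\sqrt{26322} \approx 162.24$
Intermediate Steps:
$X{\left(E \right)} = -14$ ($X{\left(E \right)} = -5 - 9 = -14$)
$c = 26$ ($c = -57 + 83 = 26$)
$u{\left(Q \right)} = 26$ ($u{\left(Q \right)} = -14 - -40 = -14 + 40 = 26$)
$\sqrt{26296 + u{\left(c \right)}} = \sqrt{26296 + 26} = \sqrt{26322}$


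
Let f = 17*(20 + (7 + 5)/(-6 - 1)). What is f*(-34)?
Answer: -73984/7 ≈ -10569.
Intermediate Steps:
f = 2176/7 (f = 17*(20 + 12/(-7)) = 17*(20 + 12*(-⅐)) = 17*(20 - 12/7) = 17*(128/7) = 2176/7 ≈ 310.86)
f*(-34) = (2176/7)*(-34) = -73984/7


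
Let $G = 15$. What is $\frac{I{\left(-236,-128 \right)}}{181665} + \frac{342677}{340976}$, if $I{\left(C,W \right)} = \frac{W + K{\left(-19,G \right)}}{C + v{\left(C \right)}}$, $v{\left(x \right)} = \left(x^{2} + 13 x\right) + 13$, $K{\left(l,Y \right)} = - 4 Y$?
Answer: $\frac{69411443819671}{69066896619600} \approx 1.005$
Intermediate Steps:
$v{\left(x \right)} = 13 + x^{2} + 13 x$
$I{\left(C,W \right)} = \frac{-60 + W}{13 + C^{2} + 14 C}$ ($I{\left(C,W \right)} = \frac{W - 60}{C + \left(13 + C^{2} + 13 C\right)} = \frac{W - 60}{13 + C^{2} + 14 C} = \frac{-60 + W}{13 + C^{2} + 14 C}$)
$\frac{I{\left(-236,-128 \right)}}{181665} + \frac{342677}{340976} = \frac{\frac{1}{13 + \left(-236\right)^{2} + 14 \left(-236\right)} \left(-60 - 128\right)}{181665} + \frac{342677}{340976} = \frac{1}{13 + 55696 - 3304} \left(-188\right) \frac{1}{181665} + 342677 \cdot \frac{1}{340976} = \frac{1}{52405} \left(-188\right) \frac{1}{181665} + \frac{342677}{340976} = \left(- \frac{4}{1115}\right) \frac{1}{181665} + \frac{342677}{340976} = - \frac{4}{202556475} + \frac{342677}{340976} = \frac{69411443819671}{69066896619600}$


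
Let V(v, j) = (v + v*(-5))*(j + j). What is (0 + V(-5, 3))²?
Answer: 14400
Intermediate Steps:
V(v, j) = -8*j*v (V(v, j) = (v - 5*v)*(2*j) = (-4*v)*(2*j) = -8*j*v)
(0 + V(-5, 3))² = (0 - 8*3*(-5))² = (0 + 120)² = 120² = 14400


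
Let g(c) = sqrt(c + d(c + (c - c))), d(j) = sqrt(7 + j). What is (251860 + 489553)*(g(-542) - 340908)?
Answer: -252753623004 + 741413*sqrt(-542 + I*sqrt(535)) ≈ -2.5275e+11 + 1.7265e+7*I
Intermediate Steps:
g(c) = sqrt(c + sqrt(7 + c)) (g(c) = sqrt(c + sqrt(7 + (c + (c - c)))) = sqrt(c + sqrt(7 + (c + 0))) = sqrt(c + sqrt(7 + c)))
(251860 + 489553)*(g(-542) - 340908) = (251860 + 489553)*(sqrt(-542 + sqrt(7 - 542)) - 340908) = 741413*(sqrt(-542 + sqrt(-535)) - 340908) = 741413*(sqrt(-542 + I*sqrt(535)) - 340908) = 741413*(-340908 + sqrt(-542 + I*sqrt(535))) = -252753623004 + 741413*sqrt(-542 + I*sqrt(535))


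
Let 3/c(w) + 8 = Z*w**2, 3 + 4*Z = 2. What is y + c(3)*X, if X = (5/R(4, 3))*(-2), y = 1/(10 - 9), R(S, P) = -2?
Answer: -19/41 ≈ -0.46341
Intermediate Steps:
Z = -1/4 (Z = -3/4 + (1/4)*2 = -3/4 + 1/2 = -1/4 ≈ -0.25000)
c(w) = 3/(-8 - w**2/4)
y = 1 (y = 1/1 = 1)
X = 5 (X = (5/(-2))*(-2) = -1/2*5*(-2) = -5/2*(-2) = 5)
y + c(3)*X = 1 - 12/(32 + 3**2)*5 = 1 - 12/(32 + 9)*5 = 1 - 12/41*5 = 1 - 60/41 = -19/41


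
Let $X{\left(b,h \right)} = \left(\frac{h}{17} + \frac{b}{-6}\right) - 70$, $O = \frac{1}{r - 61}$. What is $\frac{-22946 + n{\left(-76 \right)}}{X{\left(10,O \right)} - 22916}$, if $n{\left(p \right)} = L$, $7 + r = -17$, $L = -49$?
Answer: $\frac{14240475}{14235934} \approx 1.0003$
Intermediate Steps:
$r = -24$ ($r = -7 - 17 = -24$)
$n{\left(p \right)} = -49$
$O = - \frac{1}{85}$ ($O = \frac{1}{-24 - 61} = \frac{1}{-85} = - \frac{1}{85} \approx -0.011765$)
$X{\left(b,h \right)} = -70 - \frac{b}{6} + \frac{h}{17}$ ($X{\left(b,h \right)} = \left(h \frac{1}{17} + b \left(- \frac{1}{6}\right)\right) - 70 = \left(\frac{h}{17} - \frac{b}{6}\right) - 70 = \left(- \frac{b}{6} + \frac{h}{17}\right) - 70 = -70 - \frac{b}{6} + \frac{h}{17}$)
$\frac{-22946 + n{\left(-76 \right)}}{X{\left(10,O \right)} - 22916} = \frac{-22946 - 49}{\left(-70 - \frac{5}{3} + \frac{1}{17} \left(- \frac{1}{85}\right)\right) - 22916} = - \frac{22995}{\left(-70 - \frac{5}{3} - \frac{1}{1445}\right) - 22916} = - \frac{22995}{- \frac{310678}{4335} - 22916} = - \frac{22995}{- \frac{99651538}{4335}} = \left(-22995\right) \left(- \frac{4335}{99651538}\right) = \frac{14240475}{14235934}$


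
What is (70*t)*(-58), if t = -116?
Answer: 470960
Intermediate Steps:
(70*t)*(-58) = (70*(-116))*(-58) = -8120*(-58) = 470960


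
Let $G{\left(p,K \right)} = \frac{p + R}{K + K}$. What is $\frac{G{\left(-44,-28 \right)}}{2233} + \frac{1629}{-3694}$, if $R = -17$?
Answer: $- \frac{101738929}{230963656} \approx -0.4405$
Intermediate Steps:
$G{\left(p,K \right)} = \frac{-17 + p}{2 K}$ ($G{\left(p,K \right)} = \frac{p - 17}{K + K} = \frac{-17 + p}{2 K}$)
$\frac{G{\left(-44,-28 \right)}}{2233} + \frac{1629}{-3694} = \frac{\frac{1}{2} \frac{1}{-28} \left(-17 - 44\right)}{2233} + \frac{1629}{-3694} = \frac{1}{2} \left(- \frac{1}{28}\right) \left(-61\right) \frac{1}{2233} + 1629 \left(- \frac{1}{3694}\right) = \frac{61}{56} \cdot \frac{1}{2233} - \frac{1629}{3694} = \frac{61}{125048} - \frac{1629}{3694} = - \frac{101738929}{230963656}$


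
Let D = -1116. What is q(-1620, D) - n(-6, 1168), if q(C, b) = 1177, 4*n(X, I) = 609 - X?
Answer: 4093/4 ≈ 1023.3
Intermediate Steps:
n(X, I) = 609/4 - X/4 (n(X, I) = (609 - X)/4 = 609/4 - X/4)
q(-1620, D) - n(-6, 1168) = 1177 - (609/4 - 1/4*(-6)) = 1177 - (609/4 + 3/2) = 1177 - 1*615/4 = 1177 - 615/4 = 4093/4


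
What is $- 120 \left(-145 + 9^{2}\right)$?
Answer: $7680$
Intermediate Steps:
$- 120 \left(-145 + 9^{2}\right) = - 120 \left(-145 + 81\right) = \left(-120\right) \left(-64\right) = 7680$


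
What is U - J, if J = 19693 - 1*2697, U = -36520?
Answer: -53516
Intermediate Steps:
J = 16996 (J = 19693 - 2697 = 16996)
U - J = -36520 - 1*16996 = -36520 - 16996 = -53516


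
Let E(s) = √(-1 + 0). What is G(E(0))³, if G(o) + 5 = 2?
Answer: -27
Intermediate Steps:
E(s) = I (E(s) = √(-1) = I)
G(o) = -3 (G(o) = -5 + 2 = -3)
G(E(0))³ = (-3)³ = -27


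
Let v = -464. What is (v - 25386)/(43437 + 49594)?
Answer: -25850/93031 ≈ -0.27786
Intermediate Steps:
(v - 25386)/(43437 + 49594) = (-464 - 25386)/(43437 + 49594) = -25850/93031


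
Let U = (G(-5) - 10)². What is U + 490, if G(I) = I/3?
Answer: 5635/9 ≈ 626.11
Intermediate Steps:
G(I) = I/3 (G(I) = I*(⅓) = I/3)
U = 1225/9 (U = ((⅓)*(-5) - 10)² = (-5/3 - 10)² = (-35/3)² = 1225/9 ≈ 136.11)
U + 490 = 1225/9 + 490 = 5635/9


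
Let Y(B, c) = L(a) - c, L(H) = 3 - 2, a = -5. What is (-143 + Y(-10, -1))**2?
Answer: 19881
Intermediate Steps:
L(H) = 1
Y(B, c) = 1 - c
(-143 + Y(-10, -1))**2 = (-143 + (1 - 1*(-1)))**2 = (-143 + (1 + 1))**2 = (-143 + 2)**2 = (-141)**2 = 19881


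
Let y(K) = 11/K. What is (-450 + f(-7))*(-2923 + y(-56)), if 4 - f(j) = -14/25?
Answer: 227869008/175 ≈ 1.3021e+6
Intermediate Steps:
f(j) = 114/25 (f(j) = 4 - (-14)/25 = 4 - 1*(-14/25) = 4 + 14/25 = 114/25)
(-450 + f(-7))*(-2923 + y(-56)) = (-450 + 114/25)*(-2923 + 11/(-56)) = -11136*(-2923 + 11*(-1/56))/25 = -11136*(-2923 - 11/56)/25 = -11136/25*(-163699/56) = 227869008/175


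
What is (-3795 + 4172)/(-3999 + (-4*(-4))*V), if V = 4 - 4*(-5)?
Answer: -377/3615 ≈ -0.10429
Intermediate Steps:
V = 24 (V = 4 + 20 = 24)
(-3795 + 4172)/(-3999 + (-4*(-4))*V) = (-3795 + 4172)/(-3999 - 4*(-4)*24) = 377/(-3999 + 16*24) = 377/(-3999 + 384) = 377/(-3615) = 377*(-1/3615) = -377/3615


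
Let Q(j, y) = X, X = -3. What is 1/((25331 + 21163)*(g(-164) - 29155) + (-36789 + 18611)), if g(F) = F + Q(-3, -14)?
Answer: -1/1363315246 ≈ -7.3351e-10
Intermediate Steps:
Q(j, y) = -3
g(F) = -3 + F (g(F) = F - 3 = -3 + F)
1/((25331 + 21163)*(g(-164) - 29155) + (-36789 + 18611)) = 1/((25331 + 21163)*((-3 - 164) - 29155) + (-36789 + 18611)) = 1/(46494*(-167 - 29155) - 18178) = 1/(46494*(-29322) - 18178) = 1/(-1363297068 - 18178) = 1/(-1363315246) = -1/1363315246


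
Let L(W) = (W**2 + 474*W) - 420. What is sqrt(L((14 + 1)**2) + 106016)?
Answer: 47*sqrt(119) ≈ 512.71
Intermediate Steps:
L(W) = -420 + W**2 + 474*W
sqrt(L((14 + 1)**2) + 106016) = sqrt((-420 + ((14 + 1)**2)**2 + 474*(14 + 1)**2) + 106016) = sqrt((-420 + (15**2)**2 + 474*15**2) + 106016) = sqrt((-420 + 225**2 + 474*225) + 106016) = sqrt((-420 + 50625 + 106650) + 106016) = sqrt(156855 + 106016) = sqrt(262871) = 47*sqrt(119)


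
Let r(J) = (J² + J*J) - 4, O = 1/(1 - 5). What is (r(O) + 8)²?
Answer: 1089/64 ≈ 17.016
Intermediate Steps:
O = -¼ (O = 1/(-4) = -¼ ≈ -0.25000)
r(J) = -4 + 2*J² (r(J) = (J² + J²) - 4 = 2*J² - 4 = -4 + 2*J²)
(r(O) + 8)² = ((-4 + 2*(-¼)²) + 8)² = ((-4 + 2*(1/16)) + 8)² = ((-4 + ⅛) + 8)² = (-31/8 + 8)² = (33/8)² = 1089/64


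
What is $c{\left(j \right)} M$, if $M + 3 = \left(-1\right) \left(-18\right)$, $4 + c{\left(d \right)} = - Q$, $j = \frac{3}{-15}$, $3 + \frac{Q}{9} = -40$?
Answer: $5745$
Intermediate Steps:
$Q = -387$ ($Q = -27 + 9 \left(-40\right) = -27 - 360 = -387$)
$j = - \frac{1}{5}$ ($j = 3 \left(- \frac{1}{15}\right) = - \frac{1}{5} \approx -0.2$)
$c{\left(d \right)} = 383$ ($c{\left(d \right)} = -4 - -387 = -4 + 387 = 383$)
$M = 15$ ($M = -3 - -18 = -3 + 18 = 15$)
$c{\left(j \right)} M = 383 \cdot 15 = 5745$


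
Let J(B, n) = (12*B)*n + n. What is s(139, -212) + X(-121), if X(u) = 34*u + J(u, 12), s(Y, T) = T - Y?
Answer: -21877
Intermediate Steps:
J(B, n) = n + 12*B*n (J(B, n) = 12*B*n + n = n + 12*B*n)
X(u) = 12 + 178*u (X(u) = 34*u + 12*(1 + 12*u) = 34*u + (12 + 144*u) = 12 + 178*u)
s(139, -212) + X(-121) = (-212 - 1*139) + (12 + 178*(-121)) = (-212 - 139) + (12 - 21538) = -351 - 21526 = -21877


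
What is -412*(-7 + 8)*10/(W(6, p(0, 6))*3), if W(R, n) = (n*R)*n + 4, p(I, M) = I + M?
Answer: -206/33 ≈ -6.2424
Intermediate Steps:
W(R, n) = 4 + R*n**2 (W(R, n) = (R*n)*n + 4 = R*n**2 + 4 = 4 + R*n**2)
-412*(-7 + 8)*10/(W(6, p(0, 6))*3) = -412*(-7 + 8)*10/((4 + 6*(0 + 6)**2)*3) = -412*1*10/((4 + 6*6**2)*3) = -4120/((4 + 6*36)*3) = -4120/((4 + 216)*3) = -4120/(220*3) = -4120/660 = -412*1/66 = -206/33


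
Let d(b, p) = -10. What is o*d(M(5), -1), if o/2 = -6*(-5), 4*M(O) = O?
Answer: -600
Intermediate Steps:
M(O) = O/4
o = 60 (o = 2*(-6*(-5)) = 2*30 = 60)
o*d(M(5), -1) = 60*(-10) = -600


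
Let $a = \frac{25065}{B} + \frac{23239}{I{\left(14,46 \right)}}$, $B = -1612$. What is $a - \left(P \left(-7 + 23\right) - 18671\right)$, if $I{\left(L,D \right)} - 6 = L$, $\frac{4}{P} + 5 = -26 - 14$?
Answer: $\frac{359414359}{18135} \approx 19819.0$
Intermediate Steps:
$P = - \frac{4}{45}$ ($P = \frac{4}{-5 - 40} = \frac{4}{-45} = 4 \left(- \frac{1}{45}\right) = - \frac{4}{45} \approx -0.088889$)
$I{\left(L,D \right)} = 6 + L$
$a = \frac{2309998}{2015}$ ($a = \frac{25065}{-1612} + \frac{23239}{6 + 14} = 25065 \left(- \frac{1}{1612}\right) + \frac{23239}{20} = - \frac{25065}{1612} + 23239 \cdot \frac{1}{20} = - \frac{25065}{1612} + \frac{23239}{20} = \frac{2309998}{2015} \approx 1146.4$)
$a - \left(P \left(-7 + 23\right) - 18671\right) = \frac{2309998}{2015} - \left(- \frac{4 \left(-7 + 23\right)}{45} - 18671\right) = \frac{2309998}{2015} - \left(\left(- \frac{4}{45}\right) 16 - 18671\right) = \frac{2309998}{2015} - \left(- \frac{64}{45} - 18671\right) = \frac{2309998}{2015} - - \frac{840259}{45} = \frac{2309998}{2015} + \frac{840259}{45} = \frac{359414359}{18135}$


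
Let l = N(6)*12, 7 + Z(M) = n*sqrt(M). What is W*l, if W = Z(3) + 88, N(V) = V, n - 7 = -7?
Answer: 5832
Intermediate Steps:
n = 0 (n = 7 - 7 = 0)
Z(M) = -7 (Z(M) = -7 + 0*sqrt(M) = -7 + 0 = -7)
W = 81 (W = -7 + 88 = 81)
l = 72 (l = 6*12 = 72)
W*l = 81*72 = 5832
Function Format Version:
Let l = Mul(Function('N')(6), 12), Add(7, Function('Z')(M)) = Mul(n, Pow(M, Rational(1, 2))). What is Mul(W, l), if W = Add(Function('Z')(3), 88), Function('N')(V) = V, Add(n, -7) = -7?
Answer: 5832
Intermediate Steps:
n = 0 (n = Add(7, -7) = 0)
Function('Z')(M) = -7 (Function('Z')(M) = Add(-7, Mul(0, Pow(M, Rational(1, 2)))) = Add(-7, 0) = -7)
W = 81 (W = Add(-7, 88) = 81)
l = 72 (l = Mul(6, 12) = 72)
Mul(W, l) = Mul(81, 72) = 5832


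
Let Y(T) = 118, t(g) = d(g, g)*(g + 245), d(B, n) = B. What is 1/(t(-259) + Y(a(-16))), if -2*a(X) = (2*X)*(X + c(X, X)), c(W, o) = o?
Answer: 1/3744 ≈ 0.00026709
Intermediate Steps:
a(X) = -2*X**2 (a(X) = -2*X*(X + X)/2 = -2*X*2*X/2 = -2*X**2)
t(g) = g*(245 + g) (t(g) = g*(g + 245) = g*(245 + g))
1/(t(-259) + Y(a(-16))) = 1/(-259*(245 - 259) + 118) = 1/(-259*(-14) + 118) = 1/(3626 + 118) = 1/3744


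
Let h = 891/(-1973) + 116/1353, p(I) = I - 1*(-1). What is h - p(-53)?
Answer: 137835733/2669469 ≈ 51.634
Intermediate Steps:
p(I) = 1 + I (p(I) = I + 1 = 1 + I)
h = -976655/2669469 (h = 891*(-1/1973) + 116*(1/1353) = -891/1973 + 116/1353 = -976655/2669469 ≈ -0.36586)
h - p(-53) = -976655/2669469 - (1 - 53) = -976655/2669469 - 1*(-52) = -976655/2669469 + 52 = 137835733/2669469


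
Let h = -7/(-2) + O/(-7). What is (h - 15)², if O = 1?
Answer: 26569/196 ≈ 135.56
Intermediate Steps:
h = 47/14 (h = -7/(-2) + 1/(-7) = -7*(-½) + 1*(-⅐) = 7/2 - ⅐ = 47/14 ≈ 3.3571)
(h - 15)² = (47/14 - 15)² = (-163/14)² = 26569/196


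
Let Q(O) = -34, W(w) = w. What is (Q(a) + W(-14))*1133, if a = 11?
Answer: -54384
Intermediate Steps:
(Q(a) + W(-14))*1133 = (-34 - 14)*1133 = -48*1133 = -54384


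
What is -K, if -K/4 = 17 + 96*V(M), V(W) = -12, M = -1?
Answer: -4540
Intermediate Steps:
K = 4540 (K = -4*(17 + 96*(-12)) = -4*(17 - 1152) = -4*(-1135) = 4540)
-K = -1*4540 = -4540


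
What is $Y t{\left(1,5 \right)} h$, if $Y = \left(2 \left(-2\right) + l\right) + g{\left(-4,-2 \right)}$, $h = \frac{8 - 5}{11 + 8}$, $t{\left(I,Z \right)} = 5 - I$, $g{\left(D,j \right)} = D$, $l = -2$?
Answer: $- \frac{120}{19} \approx -6.3158$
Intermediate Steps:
$h = \frac{3}{19} \approx 0.15789$
$Y = -10$ ($Y = \left(2 \left(-2\right) - 2\right) - 4 = \left(-4 - 2\right) - 4 = -6 - 4 = -10$)
$Y t{\left(1,5 \right)} h = - 10 \left(5 - 1\right) \frac{3}{19} = \left(-10\right) 4 \cdot \frac{3}{19} = \left(-40\right) \frac{3}{19} = - \frac{120}{19}$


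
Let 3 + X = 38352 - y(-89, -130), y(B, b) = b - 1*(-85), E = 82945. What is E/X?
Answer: 82945/38394 ≈ 2.1604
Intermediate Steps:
y(B, b) = 85 + b (y(B, b) = b + 85 = 85 + b)
X = 38394 (X = -3 + (38352 - (85 - 130)) = -3 + (38352 - 1*(-45)) = -3 + (38352 + 45) = -3 + 38397 = 38394)
E/X = 82945/38394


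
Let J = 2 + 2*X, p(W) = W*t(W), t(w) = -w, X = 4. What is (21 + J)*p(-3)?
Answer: -279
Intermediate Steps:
p(W) = -W² (p(W) = W*(-W) = -W²)
J = 10 (J = 2 + 2*4 = 2 + 8 = 10)
(21 + J)*p(-3) = (21 + 10)*(-1*(-3)²) = 31*(-1*9) = 31*(-9) = -279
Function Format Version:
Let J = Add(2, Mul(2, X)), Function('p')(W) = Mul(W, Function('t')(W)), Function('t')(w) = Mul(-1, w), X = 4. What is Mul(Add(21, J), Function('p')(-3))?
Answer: -279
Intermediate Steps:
Function('p')(W) = Mul(-1, Pow(W, 2)) (Function('p')(W) = Mul(W, Mul(-1, W)) = Mul(-1, Pow(W, 2)))
J = 10 (J = Add(2, Mul(2, 4)) = Add(2, 8) = 10)
Mul(Add(21, J), Function('p')(-3)) = Mul(Add(21, 10), Mul(-1, Pow(-3, 2))) = Mul(31, Mul(-1, 9)) = Mul(31, -9) = -279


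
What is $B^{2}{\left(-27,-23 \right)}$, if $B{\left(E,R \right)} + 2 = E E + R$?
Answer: $495616$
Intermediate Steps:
$B{\left(E,R \right)} = -2 + R + E^{2}$ ($B{\left(E,R \right)} = -2 + \left(E E + R\right) = -2 + \left(E^{2} + R\right) = -2 + \left(R + E^{2}\right) = -2 + R + E^{2}$)
$B^{2}{\left(-27,-23 \right)} = \left(-2 - 23 + \left(-27\right)^{2}\right)^{2} = \left(-2 - 23 + 729\right)^{2} = 704^{2} = 495616$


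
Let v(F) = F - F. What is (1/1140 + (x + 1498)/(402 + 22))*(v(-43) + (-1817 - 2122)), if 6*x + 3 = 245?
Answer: -575791203/40280 ≈ -14295.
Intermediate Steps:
x = 121/3 (x = -1/2 + (1/6)*245 = -1/2 + 245/6 = 121/3 ≈ 40.333)
v(F) = 0
(1/1140 + (x + 1498)/(402 + 22))*(v(-43) + (-1817 - 2122)) = (1/1140 + (121/3 + 1498)/(402 + 22))*(0 + (-1817 - 2122)) = (1/1140 + (4615/3)/424)*(0 - 3939) = (1/1140 + (4615/3)*(1/424))*(-3939) = (1/1140 + 4615/1272)*(-3939) = (146177/40280)*(-3939) = -575791203/40280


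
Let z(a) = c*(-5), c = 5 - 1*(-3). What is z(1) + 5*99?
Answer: 455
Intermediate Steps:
c = 8 (c = 5 + 3 = 8)
z(a) = -40 (z(a) = 8*(-5) = -40)
z(1) + 5*99 = -40 + 5*99 = -40 + 495 = 455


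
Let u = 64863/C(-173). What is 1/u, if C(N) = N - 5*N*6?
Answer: 5017/64863 ≈ 0.077348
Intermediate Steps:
C(N) = -29*N (C(N) = N - 30*N = -29*N)
u = 64863/5017 (u = 64863/((-29*(-173))) = 64863/5017 ≈ 12.929)
1/u = 1/(64863/5017) = 5017/64863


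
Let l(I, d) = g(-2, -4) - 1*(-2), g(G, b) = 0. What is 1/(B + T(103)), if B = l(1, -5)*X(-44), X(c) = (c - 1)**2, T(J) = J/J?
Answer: 1/4051 ≈ 0.00024685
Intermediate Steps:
T(J) = 1
X(c) = (-1 + c)**2
l(I, d) = 2 (l(I, d) = 0 - 1*(-2) = 0 + 2 = 2)
B = 4050 (B = 2*(-1 - 44)**2 = 2*(-45)**2 = 2*2025 = 4050)
1/(B + T(103)) = 1/(4050 + 1) = 1/4051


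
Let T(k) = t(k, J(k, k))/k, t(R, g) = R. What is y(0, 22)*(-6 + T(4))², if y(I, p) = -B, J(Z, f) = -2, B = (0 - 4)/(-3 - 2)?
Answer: -20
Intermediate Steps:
B = ⅘ (B = -4/(-5) = -4*(-⅕) = ⅘ ≈ 0.80000)
T(k) = 1 (T(k) = k/k = 1)
y(I, p) = -⅘ (y(I, p) = -1*⅘ = -⅘)
y(0, 22)*(-6 + T(4))² = -4*(-6 + 1)²/5 = -⅘*(-5)² = -⅘*25 = -20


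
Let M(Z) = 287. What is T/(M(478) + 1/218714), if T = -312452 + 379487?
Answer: 14661492990/62770919 ≈ 233.57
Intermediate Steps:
T = 67035
T/(M(478) + 1/218714) = 67035/(287 + 1/218714) = 67035/(62770919/218714) = 67035*(218714/62770919) = 14661492990/62770919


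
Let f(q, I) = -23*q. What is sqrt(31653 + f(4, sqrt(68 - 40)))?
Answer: sqrt(31561) ≈ 177.65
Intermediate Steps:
sqrt(31653 + f(4, sqrt(68 - 40))) = sqrt(31653 - 23*4) = sqrt(31653 - 92) = sqrt(31561)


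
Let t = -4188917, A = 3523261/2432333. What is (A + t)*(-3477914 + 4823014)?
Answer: -13705005361737510000/2432333 ≈ -5.6345e+12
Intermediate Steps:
A = 3523261/2432333 (A = 3523261*(1/2432333) = 3523261/2432333 ≈ 1.4485)
(A + t)*(-3477914 + 4823014) = (3523261/2432333 - 4188917)*(-3477914 + 4823014) = -10188837530100/2432333*1345100 = -13705005361737510000/2432333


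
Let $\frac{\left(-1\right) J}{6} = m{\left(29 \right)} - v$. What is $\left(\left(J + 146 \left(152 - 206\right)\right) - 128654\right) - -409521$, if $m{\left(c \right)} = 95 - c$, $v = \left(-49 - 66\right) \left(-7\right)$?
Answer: $277417$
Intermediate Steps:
$v = 805$ ($v = \left(-115\right) \left(-7\right) = 805$)
$J = 4434$ ($J = - 6 \left(\left(95 - 29\right) - 805\right) = - 6 \left(66 - 805\right) = \left(-6\right) \left(-739\right) = 4434$)
$\left(\left(J + 146 \left(152 - 206\right)\right) - 128654\right) - -409521 = \left(\left(4434 + 146 \left(152 - 206\right)\right) - 128654\right) - -409521 = \left(\left(4434 + 146 \left(-54\right)\right) - 128654\right) + 409521 = \left(\left(4434 - 7884\right) - 128654\right) + 409521 = \left(-3450 - 128654\right) + 409521 = -132104 + 409521 = 277417$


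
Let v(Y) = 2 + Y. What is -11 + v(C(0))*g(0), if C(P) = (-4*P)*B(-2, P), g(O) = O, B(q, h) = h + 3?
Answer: -11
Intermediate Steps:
B(q, h) = 3 + h
C(P) = -4*P*(3 + P) (C(P) = (-4*P)*(3 + P) = -4*P*(3 + P))
-11 + v(C(0))*g(0) = -11 + (2 - 4*0*(3 + 0))*0 = -11 + (2 - 4*0*3)*0 = -11 + (2 + 0)*0 = -11 + 2*0 = -11 + 0 = -11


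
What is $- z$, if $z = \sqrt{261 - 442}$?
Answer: $- i \sqrt{181} \approx - 13.454 i$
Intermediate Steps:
$z = i \sqrt{181}$ ($z = \sqrt{-181} = i \sqrt{181} \approx 13.454 i$)
$- z = - i \sqrt{181}$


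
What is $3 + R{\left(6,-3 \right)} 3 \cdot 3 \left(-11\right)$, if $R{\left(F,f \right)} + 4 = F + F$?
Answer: $-789$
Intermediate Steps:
$R{\left(F,f \right)} = -4 + 2 F$ ($R{\left(F,f \right)} = -4 + \left(F + F\right) = -4 + 2 F$)
$3 + R{\left(6,-3 \right)} 3 \cdot 3 \left(-11\right) = 3 + \left(-4 + 2 \cdot 6\right) 3 \cdot 3 \left(-11\right) = 3 + \left(-4 + 12\right) 3 \left(-33\right) = 3 + 8 \cdot 3 \left(-33\right) = 3 + 24 \left(-33\right) = 3 - 792 = -789$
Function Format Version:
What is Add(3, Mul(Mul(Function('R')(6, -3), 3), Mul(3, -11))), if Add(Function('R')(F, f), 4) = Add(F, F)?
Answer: -789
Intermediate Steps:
Function('R')(F, f) = Add(-4, Mul(2, F)) (Function('R')(F, f) = Add(-4, Add(F, F)) = Add(-4, Mul(2, F)))
Add(3, Mul(Mul(Function('R')(6, -3), 3), Mul(3, -11))) = Add(3, Mul(Mul(Add(-4, Mul(2, 6)), 3), Mul(3, -11))) = Add(3, Mul(Mul(Add(-4, 12), 3), -33)) = Add(3, Mul(Mul(8, 3), -33)) = Add(3, Mul(24, -33)) = Add(3, -792) = -789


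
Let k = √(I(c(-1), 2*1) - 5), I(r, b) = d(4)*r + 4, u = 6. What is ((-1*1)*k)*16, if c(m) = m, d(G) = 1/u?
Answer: -8*I*√42/3 ≈ -17.282*I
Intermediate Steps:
d(G) = ⅙ (d(G) = 1/6 = ⅙)
I(r, b) = 4 + r/6 (I(r, b) = r/6 + 4 = 4 + r/6)
k = I*√42/6 (k = √((4 + (⅙)*(-1)) - 5) = √((4 - ⅙) - 5) = √(23/6 - 5) = √(-7/6) = I*√42/6 ≈ 1.0801*I)
((-1*1)*k)*16 = ((-1*1)*(I*√42/6))*16 = -I*√42/6*16 = -8*I*√42/3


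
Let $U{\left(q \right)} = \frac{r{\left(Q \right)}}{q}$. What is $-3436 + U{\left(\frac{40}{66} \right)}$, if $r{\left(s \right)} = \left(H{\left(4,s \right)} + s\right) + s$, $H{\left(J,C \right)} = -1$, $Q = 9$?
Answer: $- \frac{68159}{20} \approx -3407.9$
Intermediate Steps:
$r{\left(s \right)} = -1 + 2 s$ ($r{\left(s \right)} = \left(-1 + s\right) + s = -1 + 2 s$)
$U{\left(q \right)} = \frac{17}{q}$ ($U{\left(q \right)} = \frac{-1 + 2 \cdot 9}{q} = \frac{-1 + 18}{q} = \frac{17}{q}$)
$-3436 + U{\left(\frac{40}{66} \right)} = -3436 + \frac{17}{40 \cdot \frac{1}{66}} = -3436 + \frac{17}{\frac{20}{33}} = -3436 + 17 \cdot \frac{33}{20} = -3436 + \frac{561}{20} = - \frac{68159}{20}$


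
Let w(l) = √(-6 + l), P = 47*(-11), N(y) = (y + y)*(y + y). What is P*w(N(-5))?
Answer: -517*√94 ≈ -5012.5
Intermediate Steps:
N(y) = 4*y² (N(y) = (2*y)*(2*y) = 4*y²)
P = -517
P*w(N(-5)) = -517*√(-6 + 4*(-5)²) = -517*√(-6 + 4*25) = -517*√(-6 + 100) = -517*√94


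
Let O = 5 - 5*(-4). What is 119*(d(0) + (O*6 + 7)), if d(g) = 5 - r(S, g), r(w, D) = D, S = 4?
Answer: 19278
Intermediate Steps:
O = 25 (O = 5 + 20 = 25)
d(g) = 5 - g
119*(d(0) + (O*6 + 7)) = 119*((5 - 1*0) + (25*6 + 7)) = 119*((5 + 0) + (150 + 7)) = 119*(5 + 157) = 119*162 = 19278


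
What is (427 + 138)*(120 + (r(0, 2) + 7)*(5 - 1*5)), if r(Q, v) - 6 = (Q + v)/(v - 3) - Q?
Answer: 67800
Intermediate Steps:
r(Q, v) = 6 - Q + (Q + v)/(-3 + v) (r(Q, v) = 6 + ((Q + v)/(v - 3) - Q) = 6 + ((Q + v)/(-3 + v) - Q) = 6 + (-Q + (Q + v)/(-3 + v)) = 6 - Q + (Q + v)/(-3 + v))
(427 + 138)*(120 + (r(0, 2) + 7)*(5 - 1*5)) = (427 + 138)*(120 + ((-18 + 4*0 + 7*2 - 1*0*2)/(-3 + 2) + 7)*(5 - 1*5)) = 565*(120 + ((-18 + 0 + 14 + 0)/(-1) + 7)*(5 - 5)) = 565*(120 + (-1*(-4) + 7)*0) = 565*(120 + (4 + 7)*0) = 565*(120 + 11*0) = 565*(120 + 0) = 565*120 = 67800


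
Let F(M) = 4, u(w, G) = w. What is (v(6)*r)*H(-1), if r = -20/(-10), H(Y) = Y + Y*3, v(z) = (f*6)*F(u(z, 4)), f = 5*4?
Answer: -3840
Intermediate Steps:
f = 20
v(z) = 480 (v(z) = (20*6)*4 = 120*4 = 480)
H(Y) = 4*Y (H(Y) = Y + 3*Y = 4*Y)
r = 2 (r = -20*(-⅒) = 2)
(v(6)*r)*H(-1) = (480*2)*(4*(-1)) = 960*(-4) = -3840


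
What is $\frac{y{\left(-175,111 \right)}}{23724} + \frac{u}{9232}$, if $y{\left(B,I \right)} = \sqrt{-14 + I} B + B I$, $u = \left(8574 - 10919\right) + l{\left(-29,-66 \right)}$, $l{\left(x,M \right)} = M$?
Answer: $- \frac{19710847}{18251664} - \frac{175 \sqrt{97}}{23724} \approx -1.1526$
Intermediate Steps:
$u = -2411$ ($u = \left(8574 - 10919\right) - 66 = -2345 - 66 = -2411$)
$y{\left(B,I \right)} = B I + B \sqrt{-14 + I}$ ($y{\left(B,I \right)} = B \sqrt{-14 + I} + B I = B I + B \sqrt{-14 + I}$)
$\frac{y{\left(-175,111 \right)}}{23724} + \frac{u}{9232} = \frac{\left(-175\right) \left(111 + \sqrt{-14 + 111}\right)}{23724} - \frac{2411}{9232} = - 175 \left(111 + \sqrt{97}\right) \frac{1}{23724} - \frac{2411}{9232} = \left(-19425 - 175 \sqrt{97}\right) \frac{1}{23724} - \frac{2411}{9232} = \left(- \frac{6475}{7908} - \frac{175 \sqrt{97}}{23724}\right) - \frac{2411}{9232} = - \frac{19710847}{18251664} - \frac{175 \sqrt{97}}{23724}$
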